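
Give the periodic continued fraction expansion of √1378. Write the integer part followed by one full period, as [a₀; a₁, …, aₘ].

[37; 8, 4, 4, 8, 74]

a₀ = ⌊√1378⌋ = 37.
With m₀=0, d₀=1 and mₖ₊₁ = dₖaₖ − mₖ, dₖ₊₁ = (n − mₖ₊₁²)/dₖ, aₖ₊₁ = ⌊(a₀+mₖ₊₁)/dₖ₊₁⌋:
  k=1: m=37, d=9, a=8
  k=2: m=35, d=17, a=4
  k=3: m=33, d=17, a=4
  k=4: m=35, d=9, a=8
  k=5: m=37, d=1, a=74
d=1 and a=2a₀=74 at k=5, so the next step gives (m, d) = (37, 9) again — its k=1 value — and the period has length 5.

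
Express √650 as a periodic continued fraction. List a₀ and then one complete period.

[25; 2, 50]

a₀ = ⌊√650⌋ = 25.
With m₀=0, d₀=1 and mₖ₊₁ = dₖaₖ − mₖ, dₖ₊₁ = (n − mₖ₊₁²)/dₖ, aₖ₊₁ = ⌊(a₀+mₖ₊₁)/dₖ₊₁⌋:
  k=1: m=25, d=25, a=2
  k=2: m=25, d=1, a=50
d=1 and a=2a₀=50 at k=2, so the next step gives (m, d) = (25, 25) again — its k=1 value — and the period has length 2.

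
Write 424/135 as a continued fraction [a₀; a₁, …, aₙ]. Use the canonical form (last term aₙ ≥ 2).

[3; 7, 9, 2]

424 = 3·135 + 19
135 = 7·19 + 2
19 = 9·2 + 1
2 = 2·1 + 0  (stop)
So 424/135 = [3; 7, 9, 2].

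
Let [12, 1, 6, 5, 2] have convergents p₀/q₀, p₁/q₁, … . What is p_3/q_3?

463/36

Using pₖ = aₖpₖ₋₁ + pₖ₋₂, qₖ = aₖqₖ₋₁ + qₖ₋₂ (with p₋₁=1, p₋₂=0, q₋₁=0, q₋₂=1):
  k=0: a=12, p=12, q=1
  k=1: a=1, p=13, q=1
  k=2: a=6, p=90, q=7
  k=3: a=5, p=463, q=36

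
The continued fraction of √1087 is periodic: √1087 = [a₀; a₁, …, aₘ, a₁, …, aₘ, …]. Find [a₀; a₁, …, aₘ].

a₀ = ⌊√1087⌋ = 32.
With m₀=0, d₀=1 and mₖ₊₁ = dₖaₖ − mₖ, dₖ₊₁ = (n − mₖ₊₁²)/dₖ, aₖ₊₁ = ⌊(a₀+mₖ₊₁)/dₖ₊₁⌋:
  k=1: m=32, d=63, a=1
  k=2: m=31, d=2, a=31
  k=3: m=31, d=63, a=1
  k=4: m=32, d=1, a=64
d=1 and a=2a₀=64 at k=4, so the next step gives (m, d) = (32, 63) again — its k=1 value — and the period has length 4.

[32; 1, 31, 1, 64]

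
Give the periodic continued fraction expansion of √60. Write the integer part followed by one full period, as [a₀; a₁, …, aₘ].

[7; 1, 2, 1, 14]

a₀ = ⌊√60⌋ = 7.
With m₀=0, d₀=1 and mₖ₊₁ = dₖaₖ − mₖ, dₖ₊₁ = (n − mₖ₊₁²)/dₖ, aₖ₊₁ = ⌊(a₀+mₖ₊₁)/dₖ₊₁⌋:
  k=1: m=7, d=11, a=1
  k=2: m=4, d=4, a=2
  k=3: m=4, d=11, a=1
  k=4: m=7, d=1, a=14
d=1 and a=2a₀=14 at k=4, so the next step gives (m, d) = (7, 11) again — its k=1 value — and the period has length 4.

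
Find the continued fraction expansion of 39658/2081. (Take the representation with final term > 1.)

39658 = 19·2081 + 119
2081 = 17·119 + 58
119 = 2·58 + 3
58 = 19·3 + 1
3 = 3·1 + 0  (stop)
So 39658/2081 = [19; 17, 2, 19, 3].

[19; 17, 2, 19, 3]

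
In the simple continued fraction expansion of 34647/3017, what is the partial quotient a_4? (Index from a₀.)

2

34647 = 11·3017 + 1460   →  a_0 = 11
3017 = 2·1460 + 97   →  a_1 = 2
1460 = 15·97 + 5   →  a_2 = 15
97 = 19·5 + 2   →  a_3 = 19
5 = 2·2 + 1   →  a_4 = 2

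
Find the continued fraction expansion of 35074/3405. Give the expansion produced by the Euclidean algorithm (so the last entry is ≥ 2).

35074 = 10·3405 + 1024
3405 = 3·1024 + 333
1024 = 3·333 + 25
333 = 13·25 + 8
25 = 3·8 + 1
8 = 8·1 + 0  (stop)
So 35074/3405 = [10; 3, 3, 13, 3, 8].

[10; 3, 3, 13, 3, 8]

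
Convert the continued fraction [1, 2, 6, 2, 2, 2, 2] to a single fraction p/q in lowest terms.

587/401

Using pₖ = aₖpₖ₋₁ + pₖ₋₂ and qₖ = aₖqₖ₋₁ + qₖ₋₂:
  k=0: a=1, p=1, q=1
  k=1: a=2, p=3, q=2
  k=2: a=6, p=19, q=13
  k=3: a=2, p=41, q=28
  k=4: a=2, p=101, q=69
  k=5: a=2, p=243, q=166
  k=6: a=2, p=587, q=401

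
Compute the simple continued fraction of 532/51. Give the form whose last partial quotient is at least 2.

532 = 10·51 + 22
51 = 2·22 + 7
22 = 3·7 + 1
7 = 7·1 + 0  (stop)
So 532/51 = [10; 2, 3, 7].

[10; 2, 3, 7]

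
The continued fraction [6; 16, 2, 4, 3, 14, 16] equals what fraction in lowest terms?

Using pₖ = aₖpₖ₋₁ + pₖ₋₂ and qₖ = aₖqₖ₋₁ + qₖ₋₂:
  k=0: a=6, p=6, q=1
  k=1: a=16, p=97, q=16
  k=2: a=2, p=200, q=33
  k=3: a=4, p=897, q=148
  k=4: a=3, p=2891, q=477
  k=5: a=14, p=41371, q=6826
  k=6: a=16, p=664827, q=109693

664827/109693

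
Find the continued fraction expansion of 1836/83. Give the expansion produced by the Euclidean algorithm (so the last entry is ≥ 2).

[22; 8, 3, 3]

1836 = 22×83 + 10
83 = 8×10 + 3
10 = 3×3 + 1
3 = 3×1 + 0  (stop)
So 1836/83 = [22; 8, 3, 3].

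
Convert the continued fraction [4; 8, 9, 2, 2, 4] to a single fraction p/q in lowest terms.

Using pₖ = aₖpₖ₋₁ + pₖ₋₂ and qₖ = aₖqₖ₋₁ + qₖ₋₂:
  k=0: a=4, p=4, q=1
  k=1: a=8, p=33, q=8
  k=2: a=9, p=301, q=73
  k=3: a=2, p=635, q=154
  k=4: a=2, p=1571, q=381
  k=5: a=4, p=6919, q=1678

6919/1678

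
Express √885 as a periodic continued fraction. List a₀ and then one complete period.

[29; 1, 2, 1, 58]

a₀ = ⌊√885⌋ = 29.
With m₀=0, d₀=1 and mₖ₊₁ = dₖaₖ − mₖ, dₖ₊₁ = (n − mₖ₊₁²)/dₖ, aₖ₊₁ = ⌊(a₀+mₖ₊₁)/dₖ₊₁⌋:
  k=1: m=29, d=44, a=1
  k=2: m=15, d=15, a=2
  k=3: m=15, d=44, a=1
  k=4: m=29, d=1, a=58
d=1 and a=2a₀=58 at k=4, so the next step gives (m, d) = (29, 44) again — its k=1 value — and the period has length 4.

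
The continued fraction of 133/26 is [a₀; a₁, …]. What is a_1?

133 = 5·26 + 3   →  a_0 = 5
26 = 8·3 + 2   →  a_1 = 8

8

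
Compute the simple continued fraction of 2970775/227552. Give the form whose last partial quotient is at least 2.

2970775 = 13×227552 + 12599
227552 = 18×12599 + 770
12599 = 16×770 + 279
770 = 2×279 + 212
279 = 1×212 + 67
212 = 3×67 + 11
67 = 6×11 + 1
11 = 11×1 + 0  (stop)
So 2970775/227552 = [13; 18, 16, 2, 1, 3, 6, 11].

[13; 18, 16, 2, 1, 3, 6, 11]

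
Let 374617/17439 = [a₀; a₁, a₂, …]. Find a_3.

374617 = 21·17439 + 8398   →  a_0 = 21
17439 = 2·8398 + 643   →  a_1 = 2
8398 = 13·643 + 39   →  a_2 = 13
643 = 16·39 + 19   →  a_3 = 16

16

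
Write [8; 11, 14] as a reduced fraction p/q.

1254/155

Fold from the inside: start with 14/1.
  11 + 1/14 = 155/14
  8 + 14/155 = 1254/155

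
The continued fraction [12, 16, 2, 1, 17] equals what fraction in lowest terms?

10445/866

Using pₖ = aₖpₖ₋₁ + pₖ₋₂ and qₖ = aₖqₖ₋₁ + qₖ₋₂:
  k=0: a=12, p=12, q=1
  k=1: a=16, p=193, q=16
  k=2: a=2, p=398, q=33
  k=3: a=1, p=591, q=49
  k=4: a=17, p=10445, q=866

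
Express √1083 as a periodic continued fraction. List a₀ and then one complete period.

[32; 1, 9, 1, 64]

a₀ = ⌊√1083⌋ = 32.
With m₀=0, d₀=1 and mₖ₊₁ = dₖaₖ − mₖ, dₖ₊₁ = (n − mₖ₊₁²)/dₖ, aₖ₊₁ = ⌊(a₀+mₖ₊₁)/dₖ₊₁⌋:
  k=1: m=32, d=59, a=1
  k=2: m=27, d=6, a=9
  k=3: m=27, d=59, a=1
  k=4: m=32, d=1, a=64
d=1 and a=2a₀=64 at k=4, so the next step gives (m, d) = (32, 59) again — its k=1 value — and the period has length 4.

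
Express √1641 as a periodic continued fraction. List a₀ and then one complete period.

[40; 1, 1, 26, 1, 1, 80]

a₀ = ⌊√1641⌋ = 40.
With m₀=0, d₀=1 and mₖ₊₁ = dₖaₖ − mₖ, dₖ₊₁ = (n − mₖ₊₁²)/dₖ, aₖ₊₁ = ⌊(a₀+mₖ₊₁)/dₖ₊₁⌋:
  k=1: m=40, d=41, a=1
  k=2: m=1, d=40, a=1
  k=3: m=39, d=3, a=26
  k=4: m=39, d=40, a=1
  k=5: m=1, d=41, a=1
  k=6: m=40, d=1, a=80
d=1 and a=2a₀=80 at k=6, so the next step gives (m, d) = (40, 41) again — its k=1 value — and the period has length 6.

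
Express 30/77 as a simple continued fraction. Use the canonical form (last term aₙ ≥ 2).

[0; 2, 1, 1, 3, 4]

30 = 0·77 + 30
77 = 2·30 + 17
30 = 1·17 + 13
17 = 1·13 + 4
13 = 3·4 + 1
4 = 4·1 + 0  (stop)
So 30/77 = [0; 2, 1, 1, 3, 4].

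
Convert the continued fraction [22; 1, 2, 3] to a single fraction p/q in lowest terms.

Using pₖ = aₖpₖ₋₁ + pₖ₋₂ and qₖ = aₖqₖ₋₁ + qₖ₋₂:
  k=0: a=22, p=22, q=1
  k=1: a=1, p=23, q=1
  k=2: a=2, p=68, q=3
  k=3: a=3, p=227, q=10

227/10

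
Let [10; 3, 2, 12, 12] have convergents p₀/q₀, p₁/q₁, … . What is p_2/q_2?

Using pₖ = aₖpₖ₋₁ + pₖ₋₂, qₖ = aₖqₖ₋₁ + qₖ₋₂ (with p₋₁=1, p₋₂=0, q₋₁=0, q₋₂=1):
  k=0: a=10, p=10, q=1
  k=1: a=3, p=31, q=3
  k=2: a=2, p=72, q=7

72/7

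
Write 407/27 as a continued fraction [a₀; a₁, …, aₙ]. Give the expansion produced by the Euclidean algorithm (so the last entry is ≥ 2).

407 = 15*27 + 2
27 = 13*2 + 1
2 = 2*1 + 0  (stop)
So 407/27 = [15; 13, 2].

[15; 13, 2]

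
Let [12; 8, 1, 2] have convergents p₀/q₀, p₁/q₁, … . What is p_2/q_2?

109/9

Using pₖ = aₖpₖ₋₁ + pₖ₋₂, qₖ = aₖqₖ₋₁ + qₖ₋₂ (with p₋₁=1, p₋₂=0, q₋₁=0, q₋₂=1):
  k=0: a=12, p=12, q=1
  k=1: a=8, p=97, q=8
  k=2: a=1, p=109, q=9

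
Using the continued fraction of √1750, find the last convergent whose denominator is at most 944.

√1750 = [41; 1, 4, 1, 82, …] (period length 4).
Convergents:
  p_0/q_0 = 41/1
  p_1/q_1 = 42/1
  p_2/q_2 = 209/5
  p_3/q_3 = 251/6
  p_4/q_4 = 20791/497
  p_5/q_5 = 21042/503
  p_6/q_6 = 104959/2509
q_5 = 503 ≤ 944 < 2509 = q_6, so the answer is 21042/503.

21042/503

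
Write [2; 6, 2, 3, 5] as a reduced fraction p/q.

513/238

Fold from the inside: start with 5/1.
  3 + 1/5 = 16/5
  2 + 5/16 = 37/16
  6 + 16/37 = 238/37
  2 + 37/238 = 513/238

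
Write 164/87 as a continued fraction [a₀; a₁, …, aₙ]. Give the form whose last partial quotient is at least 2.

164 = 1*87 + 77
87 = 1*77 + 10
77 = 7*10 + 7
10 = 1*7 + 3
7 = 2*3 + 1
3 = 3*1 + 0  (stop)
So 164/87 = [1; 1, 7, 1, 2, 3].

[1; 1, 7, 1, 2, 3]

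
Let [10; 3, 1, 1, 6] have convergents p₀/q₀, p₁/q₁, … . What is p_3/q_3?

Using pₖ = aₖpₖ₋₁ + pₖ₋₂, qₖ = aₖqₖ₋₁ + qₖ₋₂ (with p₋₁=1, p₋₂=0, q₋₁=0, q₋₂=1):
  k=0: a=10, p=10, q=1
  k=1: a=3, p=31, q=3
  k=2: a=1, p=41, q=4
  k=3: a=1, p=72, q=7

72/7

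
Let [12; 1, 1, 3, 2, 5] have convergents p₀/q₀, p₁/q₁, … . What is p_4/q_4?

201/16

Using pₖ = aₖpₖ₋₁ + pₖ₋₂, qₖ = aₖqₖ₋₁ + qₖ₋₂ (with p₋₁=1, p₋₂=0, q₋₁=0, q₋₂=1):
  k=0: a=12, p=12, q=1
  k=1: a=1, p=13, q=1
  k=2: a=1, p=25, q=2
  k=3: a=3, p=88, q=7
  k=4: a=2, p=201, q=16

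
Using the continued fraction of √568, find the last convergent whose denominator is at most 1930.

40897/1716

√568 = [23; 1, 4, 1, 46, …] (period length 4).
Convergents:
  p_0/q_0 = 23/1
  p_1/q_1 = 24/1
  p_2/q_2 = 119/5
  p_3/q_3 = 143/6
  p_4/q_4 = 6697/281
  p_5/q_5 = 6840/287
  p_6/q_6 = 34057/1429
  p_7/q_7 = 40897/1716
  p_8/q_8 = 1915319/80365
q_7 = 1716 ≤ 1930 < 80365 = q_8, so the answer is 40897/1716.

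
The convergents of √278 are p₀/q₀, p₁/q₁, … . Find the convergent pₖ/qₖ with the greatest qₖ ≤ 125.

1684/101

√278 = [16; 1, 2, 16, 2, 1, 32, …] (period length 6).
Convergents:
  p_0/q_0 = 16/1
  p_1/q_1 = 17/1
  p_2/q_2 = 50/3
  p_3/q_3 = 817/49
  p_4/q_4 = 1684/101
  p_5/q_5 = 2501/150
q_4 = 101 ≤ 125 < 150 = q_5, so the answer is 1684/101.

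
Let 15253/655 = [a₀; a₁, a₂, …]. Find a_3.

15

15253 = 23·655 + 188   →  a_0 = 23
655 = 3·188 + 91   →  a_1 = 3
188 = 2·91 + 6   →  a_2 = 2
91 = 15·6 + 1   →  a_3 = 15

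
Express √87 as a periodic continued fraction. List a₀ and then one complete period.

[9; 3, 18]

a₀ = ⌊√87⌋ = 9.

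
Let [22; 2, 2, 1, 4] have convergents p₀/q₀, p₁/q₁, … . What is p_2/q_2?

112/5

Using pₖ = aₖpₖ₋₁ + pₖ₋₂, qₖ = aₖqₖ₋₁ + qₖ₋₂ (with p₋₁=1, p₋₂=0, q₋₁=0, q₋₂=1):
  k=0: a=22, p=22, q=1
  k=1: a=2, p=45, q=2
  k=2: a=2, p=112, q=5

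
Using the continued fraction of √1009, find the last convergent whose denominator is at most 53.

√1009 = [31; 1, 3, 3, 1, 62, …] (period length 5).
Convergents:
  p_0/q_0 = 31/1
  p_1/q_1 = 32/1
  p_2/q_2 = 127/4
  p_3/q_3 = 413/13
  p_4/q_4 = 540/17
  p_5/q_5 = 33893/1067
q_4 = 17 ≤ 53 < 1067 = q_5, so the answer is 540/17.

540/17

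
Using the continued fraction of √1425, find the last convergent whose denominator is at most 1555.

45601/1208

√1425 = [37; 1, 2, 1, 74, …] (period length 4).
Convergents:
  p_0/q_0 = 37/1
  p_1/q_1 = 38/1
  p_2/q_2 = 113/3
  p_3/q_3 = 151/4
  p_4/q_4 = 11287/299
  p_5/q_5 = 11438/303
  p_6/q_6 = 34163/905
  p_7/q_7 = 45601/1208
  p_8/q_8 = 3408637/90297
q_7 = 1208 ≤ 1555 < 90297 = q_8, so the answer is 45601/1208.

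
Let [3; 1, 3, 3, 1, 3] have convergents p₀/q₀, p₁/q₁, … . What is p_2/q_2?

15/4

Using pₖ = aₖpₖ₋₁ + pₖ₋₂, qₖ = aₖqₖ₋₁ + qₖ₋₂ (with p₋₁=1, p₋₂=0, q₋₁=0, q₋₂=1):
  k=0: a=3, p=3, q=1
  k=1: a=1, p=4, q=1
  k=2: a=3, p=15, q=4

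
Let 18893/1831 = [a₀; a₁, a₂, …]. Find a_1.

3

18893 = 10·1831 + 583   →  a_0 = 10
1831 = 3·583 + 82   →  a_1 = 3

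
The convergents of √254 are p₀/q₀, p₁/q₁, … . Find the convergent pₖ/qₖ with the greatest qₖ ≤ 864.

8144/511

√254 = [15; 1, 14, 1, 30, …] (period length 4).
Convergents:
  p_0/q_0 = 15/1
  p_1/q_1 = 16/1
  p_2/q_2 = 239/15
  p_3/q_3 = 255/16
  p_4/q_4 = 7889/495
  p_5/q_5 = 8144/511
  p_6/q_6 = 121905/7649
q_5 = 511 ≤ 864 < 7649 = q_6, so the answer is 8144/511.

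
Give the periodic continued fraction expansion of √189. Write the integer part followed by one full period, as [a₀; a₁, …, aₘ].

[13; 1, 2, 1, 26]

a₀ = ⌊√189⌋ = 13.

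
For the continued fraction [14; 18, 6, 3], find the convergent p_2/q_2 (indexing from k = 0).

Using pₖ = aₖpₖ₋₁ + pₖ₋₂, qₖ = aₖqₖ₋₁ + qₖ₋₂ (with p₋₁=1, p₋₂=0, q₋₁=0, q₋₂=1):
  k=0: a=14, p=14, q=1
  k=1: a=18, p=253, q=18
  k=2: a=6, p=1532, q=109

1532/109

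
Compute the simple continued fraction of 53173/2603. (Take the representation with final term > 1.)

53173 = 20·2603 + 1113
2603 = 2·1113 + 377
1113 = 2·377 + 359
377 = 1·359 + 18
359 = 19·18 + 17
18 = 1·17 + 1
17 = 17·1 + 0  (stop)
So 53173/2603 = [20; 2, 2, 1, 19, 1, 17].

[20; 2, 2, 1, 19, 1, 17]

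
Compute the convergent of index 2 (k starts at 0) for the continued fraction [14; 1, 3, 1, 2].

59/4

Using pₖ = aₖpₖ₋₁ + pₖ₋₂, qₖ = aₖqₖ₋₁ + qₖ₋₂ (with p₋₁=1, p₋₂=0, q₋₁=0, q₋₂=1):
  k=0: a=14, p=14, q=1
  k=1: a=1, p=15, q=1
  k=2: a=3, p=59, q=4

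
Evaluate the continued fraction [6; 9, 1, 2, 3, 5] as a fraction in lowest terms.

3137/514

Fold from the inside: start with 5/1.
  3 + 1/5 = 16/5
  2 + 5/16 = 37/16
  1 + 16/37 = 53/37
  9 + 37/53 = 514/53
  6 + 53/514 = 3137/514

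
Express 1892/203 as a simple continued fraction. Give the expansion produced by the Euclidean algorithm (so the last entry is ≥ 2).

1892 = 9*203 + 65
203 = 3*65 + 8
65 = 8*8 + 1
8 = 8*1 + 0  (stop)
So 1892/203 = [9; 3, 8, 8].

[9; 3, 8, 8]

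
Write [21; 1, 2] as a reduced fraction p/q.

65/3

Fold from the inside: start with 2/1.
  1 + 1/2 = 3/2
  21 + 2/3 = 65/3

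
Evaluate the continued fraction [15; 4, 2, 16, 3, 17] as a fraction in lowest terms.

Fold from the inside: start with 17/1.
  3 + 1/17 = 52/17
  16 + 17/52 = 849/52
  2 + 52/849 = 1750/849
  4 + 849/1750 = 7849/1750
  15 + 1750/7849 = 119485/7849

119485/7849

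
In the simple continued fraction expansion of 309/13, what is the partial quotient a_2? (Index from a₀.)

3

309 = 23·13 + 10   →  a_0 = 23
13 = 1·10 + 3   →  a_1 = 1
10 = 3·3 + 1   →  a_2 = 3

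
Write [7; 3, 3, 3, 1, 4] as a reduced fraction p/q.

Using pₖ = aₖpₖ₋₁ + pₖ₋₂ and qₖ = aₖqₖ₋₁ + qₖ₋₂:
  k=0: a=7, p=7, q=1
  k=1: a=3, p=22, q=3
  k=2: a=3, p=73, q=10
  k=3: a=3, p=241, q=33
  k=4: a=1, p=314, q=43
  k=5: a=4, p=1497, q=205

1497/205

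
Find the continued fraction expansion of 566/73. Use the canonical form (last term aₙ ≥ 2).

[7; 1, 3, 18]

566 = 7·73 + 55
73 = 1·55 + 18
55 = 3·18 + 1
18 = 18·1 + 0  (stop)
So 566/73 = [7; 1, 3, 18].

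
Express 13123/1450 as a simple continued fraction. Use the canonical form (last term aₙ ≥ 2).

13123 = 9×1450 + 73
1450 = 19×73 + 63
73 = 1×63 + 10
63 = 6×10 + 3
10 = 3×3 + 1
3 = 3×1 + 0  (stop)
So 13123/1450 = [9; 19, 1, 6, 3, 3].

[9; 19, 1, 6, 3, 3]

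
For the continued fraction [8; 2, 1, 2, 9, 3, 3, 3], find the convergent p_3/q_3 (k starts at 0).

Using pₖ = aₖpₖ₋₁ + pₖ₋₂, qₖ = aₖqₖ₋₁ + qₖ₋₂ (with p₋₁=1, p₋₂=0, q₋₁=0, q₋₂=1):
  k=0: a=8, p=8, q=1
  k=1: a=2, p=17, q=2
  k=2: a=1, p=25, q=3
  k=3: a=2, p=67, q=8

67/8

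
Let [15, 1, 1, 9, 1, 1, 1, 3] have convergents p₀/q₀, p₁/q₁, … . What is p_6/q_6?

Using pₖ = aₖpₖ₋₁ + pₖ₋₂, qₖ = aₖqₖ₋₁ + qₖ₋₂ (with p₋₁=1, p₋₂=0, q₋₁=0, q₋₂=1):
  k=0: a=15, p=15, q=1
  k=1: a=1, p=16, q=1
  k=2: a=1, p=31, q=2
  k=3: a=9, p=295, q=19
  k=4: a=1, p=326, q=21
  k=5: a=1, p=621, q=40
  k=6: a=1, p=947, q=61

947/61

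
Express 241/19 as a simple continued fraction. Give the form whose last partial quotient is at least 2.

[12; 1, 2, 6]

241 = 12×19 + 13
19 = 1×13 + 6
13 = 2×6 + 1
6 = 6×1 + 0  (stop)
So 241/19 = [12; 1, 2, 6].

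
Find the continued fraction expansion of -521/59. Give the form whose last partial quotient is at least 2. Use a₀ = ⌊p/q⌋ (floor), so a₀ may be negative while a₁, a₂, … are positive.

-521 = -9·59 + 10
59 = 5·10 + 9
10 = 1·9 + 1
9 = 9·1 + 0  (stop)
So -521/59 = [-9; 5, 1, 9].

[-9; 5, 1, 9]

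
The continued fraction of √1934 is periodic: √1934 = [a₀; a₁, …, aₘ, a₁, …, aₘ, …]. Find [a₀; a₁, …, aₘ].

a₀ = ⌊√1934⌋ = 43.
With m₀=0, d₀=1 and mₖ₊₁ = dₖaₖ − mₖ, dₖ₊₁ = (n − mₖ₊₁²)/dₖ, aₖ₊₁ = ⌊(a₀+mₖ₊₁)/dₖ₊₁⌋:
  k=1: m=43, d=85, a=1
  k=2: m=42, d=2, a=42
  k=3: m=42, d=85, a=1
  k=4: m=43, d=1, a=86
d=1 and a=2a₀=86 at k=4, so the next step gives (m, d) = (43, 85) again — its k=1 value — and the period has length 4.

[43; 1, 42, 1, 86]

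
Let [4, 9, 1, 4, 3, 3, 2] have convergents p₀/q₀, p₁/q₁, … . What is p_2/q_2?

Using pₖ = aₖpₖ₋₁ + pₖ₋₂, qₖ = aₖqₖ₋₁ + qₖ₋₂ (with p₋₁=1, p₋₂=0, q₋₁=0, q₋₂=1):
  k=0: a=4, p=4, q=1
  k=1: a=9, p=37, q=9
  k=2: a=1, p=41, q=10

41/10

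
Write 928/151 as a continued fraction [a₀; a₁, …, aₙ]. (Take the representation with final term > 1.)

[6; 6, 1, 6, 3]

928 = 6×151 + 22
151 = 6×22 + 19
22 = 1×19 + 3
19 = 6×3 + 1
3 = 3×1 + 0  (stop)
So 928/151 = [6; 6, 1, 6, 3].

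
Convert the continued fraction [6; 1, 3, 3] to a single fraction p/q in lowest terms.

Fold from the inside: start with 3/1.
  3 + 1/3 = 10/3
  1 + 3/10 = 13/10
  6 + 10/13 = 88/13

88/13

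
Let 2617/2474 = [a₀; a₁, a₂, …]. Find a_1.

2617 = 1·2474 + 143   →  a_0 = 1
2474 = 17·143 + 43   →  a_1 = 17

17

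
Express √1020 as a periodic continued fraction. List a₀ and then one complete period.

a₀ = ⌊√1020⌋ = 31.
With m₀=0, d₀=1 and mₖ₊₁ = dₖaₖ − mₖ, dₖ₊₁ = (n − mₖ₊₁²)/dₖ, aₖ₊₁ = ⌊(a₀+mₖ₊₁)/dₖ₊₁⌋:
  k=1: m=31, d=59, a=1
  k=2: m=28, d=4, a=14
  k=3: m=28, d=59, a=1
  k=4: m=31, d=1, a=62
d=1 and a=2a₀=62 at k=4, so the next step gives (m, d) = (31, 59) again — its k=1 value — and the period has length 4.

[31; 1, 14, 1, 62]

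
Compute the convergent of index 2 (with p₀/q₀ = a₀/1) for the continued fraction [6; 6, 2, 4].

Using pₖ = aₖpₖ₋₁ + pₖ₋₂, qₖ = aₖqₖ₋₁ + qₖ₋₂ (with p₋₁=1, p₋₂=0, q₋₁=0, q₋₂=1):
  k=0: a=6, p=6, q=1
  k=1: a=6, p=37, q=6
  k=2: a=2, p=80, q=13

80/13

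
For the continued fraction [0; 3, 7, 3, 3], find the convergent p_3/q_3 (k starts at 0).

Using pₖ = aₖpₖ₋₁ + pₖ₋₂, qₖ = aₖqₖ₋₁ + qₖ₋₂ (with p₋₁=1, p₋₂=0, q₋₁=0, q₋₂=1):
  k=0: a=0, p=0, q=1
  k=1: a=3, p=1, q=3
  k=2: a=7, p=7, q=22
  k=3: a=3, p=22, q=69

22/69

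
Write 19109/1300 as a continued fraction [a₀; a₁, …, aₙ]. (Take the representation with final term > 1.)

19109 = 14×1300 + 909
1300 = 1×909 + 391
909 = 2×391 + 127
391 = 3×127 + 10
127 = 12×10 + 7
10 = 1×7 + 3
7 = 2×3 + 1
3 = 3×1 + 0  (stop)
So 19109/1300 = [14; 1, 2, 3, 12, 1, 2, 3].

[14; 1, 2, 3, 12, 1, 2, 3]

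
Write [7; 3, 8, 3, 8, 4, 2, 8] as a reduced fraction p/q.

Fold from the inside: start with 8/1.
  2 + 1/8 = 17/8
  4 + 8/17 = 76/17
  8 + 17/76 = 625/76
  3 + 76/625 = 1951/625
  8 + 625/1951 = 16233/1951
  3 + 1951/16233 = 50650/16233
  7 + 16233/50650 = 370783/50650

370783/50650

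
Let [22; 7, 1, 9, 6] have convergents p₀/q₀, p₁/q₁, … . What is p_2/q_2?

177/8

Using pₖ = aₖpₖ₋₁ + pₖ₋₂, qₖ = aₖqₖ₋₁ + qₖ₋₂ (with p₋₁=1, p₋₂=0, q₋₁=0, q₋₂=1):
  k=0: a=22, p=22, q=1
  k=1: a=7, p=155, q=7
  k=2: a=1, p=177, q=8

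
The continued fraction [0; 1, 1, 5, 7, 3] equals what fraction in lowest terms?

Fold from the inside: start with 3/1.
  7 + 1/3 = 22/3
  5 + 3/22 = 113/22
  1 + 22/113 = 135/113
  1 + 113/135 = 248/135
  0 + 135/248 = 135/248

135/248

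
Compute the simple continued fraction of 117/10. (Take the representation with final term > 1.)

117 = 11·10 + 7
10 = 1·7 + 3
7 = 2·3 + 1
3 = 3·1 + 0  (stop)
So 117/10 = [11; 1, 2, 3].

[11; 1, 2, 3]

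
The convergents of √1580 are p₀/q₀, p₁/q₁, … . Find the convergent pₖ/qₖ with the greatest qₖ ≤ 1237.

√1580 = [39; 1, 2, 1, 78, …] (period length 4).
Convergents:
  p_0/q_0 = 39/1
  p_1/q_1 = 40/1
  p_2/q_2 = 119/3
  p_3/q_3 = 159/4
  p_4/q_4 = 12521/315
  p_5/q_5 = 12680/319
  p_6/q_6 = 37881/953
  p_7/q_7 = 50561/1272
q_6 = 953 ≤ 1237 < 1272 = q_7, so the answer is 37881/953.

37881/953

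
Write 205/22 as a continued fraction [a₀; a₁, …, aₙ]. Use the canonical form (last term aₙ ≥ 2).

205 = 9·22 + 7
22 = 3·7 + 1
7 = 7·1 + 0  (stop)
So 205/22 = [9; 3, 7].

[9; 3, 7]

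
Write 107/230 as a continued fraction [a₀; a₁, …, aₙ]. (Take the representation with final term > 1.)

[0; 2, 6, 1, 2, 5]

107 = 0*230 + 107
230 = 2*107 + 16
107 = 6*16 + 11
16 = 1*11 + 5
11 = 2*5 + 1
5 = 5*1 + 0  (stop)
So 107/230 = [0; 2, 6, 1, 2, 5].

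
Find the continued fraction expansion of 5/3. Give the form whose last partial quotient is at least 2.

[1; 1, 2]

5 = 1×3 + 2
3 = 1×2 + 1
2 = 2×1 + 0  (stop)
So 5/3 = [1; 1, 2].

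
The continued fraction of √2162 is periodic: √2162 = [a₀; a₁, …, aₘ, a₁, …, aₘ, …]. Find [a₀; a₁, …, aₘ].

a₀ = ⌊√2162⌋ = 46.
With m₀=0, d₀=1 and mₖ₊₁ = dₖaₖ − mₖ, dₖ₊₁ = (n − mₖ₊₁²)/dₖ, aₖ₊₁ = ⌊(a₀+mₖ₊₁)/dₖ₊₁⌋:
  k=1: m=46, d=46, a=2
  k=2: m=46, d=1, a=92
d=1 and a=2a₀=92 at k=2, so the next step gives (m, d) = (46, 46) again — its k=1 value — and the period has length 2.

[46; 2, 92]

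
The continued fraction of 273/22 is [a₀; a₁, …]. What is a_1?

273 = 12·22 + 9   →  a_0 = 12
22 = 2·9 + 4   →  a_1 = 2

2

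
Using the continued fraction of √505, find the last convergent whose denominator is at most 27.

382/17

√505 = [22; 2, 8, 2, 44, …] (period length 4).
Convergents:
  p_0/q_0 = 22/1
  p_1/q_1 = 45/2
  p_2/q_2 = 382/17
  p_3/q_3 = 809/36
q_2 = 17 ≤ 27 < 36 = q_3, so the answer is 382/17.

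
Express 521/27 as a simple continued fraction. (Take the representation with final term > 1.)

521 = 19×27 + 8
27 = 3×8 + 3
8 = 2×3 + 2
3 = 1×2 + 1
2 = 2×1 + 0  (stop)
So 521/27 = [19; 3, 2, 1, 2].

[19; 3, 2, 1, 2]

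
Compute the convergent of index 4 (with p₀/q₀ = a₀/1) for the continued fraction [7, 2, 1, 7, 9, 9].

1543/210

Using pₖ = aₖpₖ₋₁ + pₖ₋₂, qₖ = aₖqₖ₋₁ + qₖ₋₂ (with p₋₁=1, p₋₂=0, q₋₁=0, q₋₂=1):
  k=0: a=7, p=7, q=1
  k=1: a=2, p=15, q=2
  k=2: a=1, p=22, q=3
  k=3: a=7, p=169, q=23
  k=4: a=9, p=1543, q=210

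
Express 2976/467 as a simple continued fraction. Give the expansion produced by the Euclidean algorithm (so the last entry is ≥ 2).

[6; 2, 1, 2, 6, 9]

2976 = 6×467 + 174
467 = 2×174 + 119
174 = 1×119 + 55
119 = 2×55 + 9
55 = 6×9 + 1
9 = 9×1 + 0  (stop)
So 2976/467 = [6; 2, 1, 2, 6, 9].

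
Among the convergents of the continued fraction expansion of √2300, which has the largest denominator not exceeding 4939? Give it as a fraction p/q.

√2300 = [47; 1, 22, 1, 94, …] (period length 4).
Convergents:
  p_0/q_0 = 47/1
  p_1/q_1 = 48/1
  p_2/q_2 = 1103/23
  p_3/q_3 = 1151/24
  p_4/q_4 = 109297/2279
  p_5/q_5 = 110448/2303
  p_6/q_6 = 2539153/52945
q_5 = 2303 ≤ 4939 < 52945 = q_6, so the answer is 110448/2303.

110448/2303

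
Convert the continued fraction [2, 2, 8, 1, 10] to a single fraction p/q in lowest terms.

512/207

Using pₖ = aₖpₖ₋₁ + pₖ₋₂ and qₖ = aₖqₖ₋₁ + qₖ₋₂:
  k=0: a=2, p=2, q=1
  k=1: a=2, p=5, q=2
  k=2: a=8, p=42, q=17
  k=3: a=1, p=47, q=19
  k=4: a=10, p=512, q=207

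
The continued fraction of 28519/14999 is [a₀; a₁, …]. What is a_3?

28519 = 1·14999 + 13520   →  a_0 = 1
14999 = 1·13520 + 1479   →  a_1 = 1
13520 = 9·1479 + 209   →  a_2 = 9
1479 = 7·209 + 16   →  a_3 = 7

7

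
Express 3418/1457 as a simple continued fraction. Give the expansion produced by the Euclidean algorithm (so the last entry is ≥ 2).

3418 = 2×1457 + 504
1457 = 2×504 + 449
504 = 1×449 + 55
449 = 8×55 + 9
55 = 6×9 + 1
9 = 9×1 + 0  (stop)
So 3418/1457 = [2; 2, 1, 8, 6, 9].

[2; 2, 1, 8, 6, 9]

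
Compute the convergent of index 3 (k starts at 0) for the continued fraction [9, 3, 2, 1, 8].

Using pₖ = aₖpₖ₋₁ + pₖ₋₂, qₖ = aₖqₖ₋₁ + qₖ₋₂ (with p₋₁=1, p₋₂=0, q₋₁=0, q₋₂=1):
  k=0: a=9, p=9, q=1
  k=1: a=3, p=28, q=3
  k=2: a=2, p=65, q=7
  k=3: a=1, p=93, q=10

93/10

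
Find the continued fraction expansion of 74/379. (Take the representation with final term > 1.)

[0; 5, 8, 4, 2]

74 = 0·379 + 74
379 = 5·74 + 9
74 = 8·9 + 2
9 = 4·2 + 1
2 = 2·1 + 0  (stop)
So 74/379 = [0; 5, 8, 4, 2].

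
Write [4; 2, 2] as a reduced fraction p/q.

22/5

Using pₖ = aₖpₖ₋₁ + pₖ₋₂ and qₖ = aₖqₖ₋₁ + qₖ₋₂:
  k=0: a=4, p=4, q=1
  k=1: a=2, p=9, q=2
  k=2: a=2, p=22, q=5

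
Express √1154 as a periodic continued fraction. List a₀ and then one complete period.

a₀ = ⌊√1154⌋ = 33.
With m₀=0, d₀=1 and mₖ₊₁ = dₖaₖ − mₖ, dₖ₊₁ = (n − mₖ₊₁²)/dₖ, aₖ₊₁ = ⌊(a₀+mₖ₊₁)/dₖ₊₁⌋:
  k=1: m=33, d=65, a=1
  k=2: m=32, d=2, a=32
  k=3: m=32, d=65, a=1
  k=4: m=33, d=1, a=66
d=1 and a=2a₀=66 at k=4, so the next step gives (m, d) = (33, 65) again — its k=1 value — and the period has length 4.

[33; 1, 32, 1, 66]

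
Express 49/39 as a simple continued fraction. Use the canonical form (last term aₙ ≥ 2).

[1; 3, 1, 9]

49 = 1·39 + 10
39 = 3·10 + 9
10 = 1·9 + 1
9 = 9·1 + 0  (stop)
So 49/39 = [1; 3, 1, 9].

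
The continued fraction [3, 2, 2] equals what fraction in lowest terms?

Fold from the inside: start with 2/1.
  2 + 1/2 = 5/2
  3 + 2/5 = 17/5

17/5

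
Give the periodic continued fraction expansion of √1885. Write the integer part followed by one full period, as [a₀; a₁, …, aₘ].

[43; 2, 2, 2, 86]

a₀ = ⌊√1885⌋ = 43.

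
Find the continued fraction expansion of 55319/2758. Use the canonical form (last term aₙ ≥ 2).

55319 = 20·2758 + 159
2758 = 17·159 + 55
159 = 2·55 + 49
55 = 1·49 + 6
49 = 8·6 + 1
6 = 6·1 + 0  (stop)
So 55319/2758 = [20; 17, 2, 1, 8, 6].

[20; 17, 2, 1, 8, 6]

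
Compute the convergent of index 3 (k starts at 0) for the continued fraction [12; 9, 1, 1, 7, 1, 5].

230/19

Using pₖ = aₖpₖ₋₁ + pₖ₋₂, qₖ = aₖqₖ₋₁ + qₖ₋₂ (with p₋₁=1, p₋₂=0, q₋₁=0, q₋₂=1):
  k=0: a=12, p=12, q=1
  k=1: a=9, p=109, q=9
  k=2: a=1, p=121, q=10
  k=3: a=1, p=230, q=19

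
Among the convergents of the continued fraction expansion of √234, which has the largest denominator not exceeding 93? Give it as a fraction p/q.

566/37

√234 = [15; 3, 2, 1, 2, 1, 2, 3, 30, …] (period length 8).
Convergents:
  p_0/q_0 = 15/1
  p_1/q_1 = 46/3
  p_2/q_2 = 107/7
  p_3/q_3 = 153/10
  p_4/q_4 = 413/27
  p_5/q_5 = 566/37
  p_6/q_6 = 1545/101
q_5 = 37 ≤ 93 < 101 = q_6, so the answer is 566/37.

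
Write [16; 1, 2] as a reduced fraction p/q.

Using pₖ = aₖpₖ₋₁ + pₖ₋₂ and qₖ = aₖqₖ₋₁ + qₖ₋₂:
  k=0: a=16, p=16, q=1
  k=1: a=1, p=17, q=1
  k=2: a=2, p=50, q=3

50/3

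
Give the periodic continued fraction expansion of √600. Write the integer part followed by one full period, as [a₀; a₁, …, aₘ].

[24; 2, 48]

a₀ = ⌊√600⌋ = 24.
With m₀=0, d₀=1 and mₖ₊₁ = dₖaₖ − mₖ, dₖ₊₁ = (n − mₖ₊₁²)/dₖ, aₖ₊₁ = ⌊(a₀+mₖ₊₁)/dₖ₊₁⌋:
  k=1: m=24, d=24, a=2
  k=2: m=24, d=1, a=48
d=1 and a=2a₀=48 at k=2, so the next step gives (m, d) = (24, 24) again — its k=1 value — and the period has length 2.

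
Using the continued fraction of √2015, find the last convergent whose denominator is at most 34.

√2015 = [44; 1, 7, 1, 88, …] (period length 4).
Convergents:
  p_0/q_0 = 44/1
  p_1/q_1 = 45/1
  p_2/q_2 = 359/8
  p_3/q_3 = 404/9
  p_4/q_4 = 35911/800
q_3 = 9 ≤ 34 < 800 = q_4, so the answer is 404/9.

404/9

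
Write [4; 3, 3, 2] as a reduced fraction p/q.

Using pₖ = aₖpₖ₋₁ + pₖ₋₂ and qₖ = aₖqₖ₋₁ + qₖ₋₂:
  k=0: a=4, p=4, q=1
  k=1: a=3, p=13, q=3
  k=2: a=3, p=43, q=10
  k=3: a=2, p=99, q=23

99/23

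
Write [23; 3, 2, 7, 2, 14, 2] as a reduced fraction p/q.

77387/3323

Using pₖ = aₖpₖ₋₁ + pₖ₋₂ and qₖ = aₖqₖ₋₁ + qₖ₋₂:
  k=0: a=23, p=23, q=1
  k=1: a=3, p=70, q=3
  k=2: a=2, p=163, q=7
  k=3: a=7, p=1211, q=52
  k=4: a=2, p=2585, q=111
  k=5: a=14, p=37401, q=1606
  k=6: a=2, p=77387, q=3323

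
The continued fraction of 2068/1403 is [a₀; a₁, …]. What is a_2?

9

2068 = 1·1403 + 665   →  a_0 = 1
1403 = 2·665 + 73   →  a_1 = 2
665 = 9·73 + 8   →  a_2 = 9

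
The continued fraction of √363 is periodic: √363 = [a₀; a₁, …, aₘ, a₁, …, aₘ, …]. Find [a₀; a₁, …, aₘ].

[19; 19, 38]

a₀ = ⌊√363⌋ = 19.
With m₀=0, d₀=1 and mₖ₊₁ = dₖaₖ − mₖ, dₖ₊₁ = (n − mₖ₊₁²)/dₖ, aₖ₊₁ = ⌊(a₀+mₖ₊₁)/dₖ₊₁⌋:
  k=1: m=19, d=2, a=19
  k=2: m=19, d=1, a=38
d=1 and a=2a₀=38 at k=2, so the next step gives (m, d) = (19, 2) again — its k=1 value — and the period has length 2.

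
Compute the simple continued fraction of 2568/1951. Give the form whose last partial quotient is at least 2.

[1; 3, 6, 5, 1, 7, 2]

2568 = 1·1951 + 617
1951 = 3·617 + 100
617 = 6·100 + 17
100 = 5·17 + 15
17 = 1·15 + 2
15 = 7·2 + 1
2 = 2·1 + 0  (stop)
So 2568/1951 = [1; 3, 6, 5, 1, 7, 2].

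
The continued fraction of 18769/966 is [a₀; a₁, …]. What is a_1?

18769 = 19·966 + 415   →  a_0 = 19
966 = 2·415 + 136   →  a_1 = 2

2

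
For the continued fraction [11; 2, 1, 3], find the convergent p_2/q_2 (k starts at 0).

Using pₖ = aₖpₖ₋₁ + pₖ₋₂, qₖ = aₖqₖ₋₁ + qₖ₋₂ (with p₋₁=1, p₋₂=0, q₋₁=0, q₋₂=1):
  k=0: a=11, p=11, q=1
  k=1: a=2, p=23, q=2
  k=2: a=1, p=34, q=3

34/3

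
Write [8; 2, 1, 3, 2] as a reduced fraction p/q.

Using pₖ = aₖpₖ₋₁ + pₖ₋₂ and qₖ = aₖqₖ₋₁ + qₖ₋₂:
  k=0: a=8, p=8, q=1
  k=1: a=2, p=17, q=2
  k=2: a=1, p=25, q=3
  k=3: a=3, p=92, q=11
  k=4: a=2, p=209, q=25

209/25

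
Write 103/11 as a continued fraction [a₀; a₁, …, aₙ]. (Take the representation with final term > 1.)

103 = 9·11 + 4
11 = 2·4 + 3
4 = 1·3 + 1
3 = 3·1 + 0  (stop)
So 103/11 = [9; 2, 1, 3].

[9; 2, 1, 3]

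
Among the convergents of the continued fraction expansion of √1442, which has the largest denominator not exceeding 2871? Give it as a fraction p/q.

108187/2849

√1442 = [37; 1, 36, 1, 74, …] (period length 4).
Convergents:
  p_0/q_0 = 37/1
  p_1/q_1 = 38/1
  p_2/q_2 = 1405/37
  p_3/q_3 = 1443/38
  p_4/q_4 = 108187/2849
  p_5/q_5 = 109630/2887
q_4 = 2849 ≤ 2871 < 2887 = q_5, so the answer is 108187/2849.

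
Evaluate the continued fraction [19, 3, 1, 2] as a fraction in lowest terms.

212/11

Fold from the inside: start with 2/1.
  1 + 1/2 = 3/2
  3 + 2/3 = 11/3
  19 + 3/11 = 212/11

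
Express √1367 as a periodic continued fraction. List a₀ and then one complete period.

[36; 1, 35, 1, 72]

a₀ = ⌊√1367⌋ = 36.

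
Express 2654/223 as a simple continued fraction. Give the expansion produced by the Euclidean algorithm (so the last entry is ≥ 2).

2654 = 11*223 + 201
223 = 1*201 + 22
201 = 9*22 + 3
22 = 7*3 + 1
3 = 3*1 + 0  (stop)
So 2654/223 = [11; 1, 9, 7, 3].

[11; 1, 9, 7, 3]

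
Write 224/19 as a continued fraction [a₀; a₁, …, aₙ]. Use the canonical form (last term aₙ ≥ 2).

[11; 1, 3, 1, 3]

224 = 11×19 + 15
19 = 1×15 + 4
15 = 3×4 + 3
4 = 1×3 + 1
3 = 3×1 + 0  (stop)
So 224/19 = [11; 1, 3, 1, 3].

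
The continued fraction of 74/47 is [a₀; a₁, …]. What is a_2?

74 = 1·47 + 27   →  a_0 = 1
47 = 1·27 + 20   →  a_1 = 1
27 = 1·20 + 7   →  a_2 = 1

1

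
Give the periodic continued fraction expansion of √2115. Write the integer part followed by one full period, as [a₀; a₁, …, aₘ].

a₀ = ⌊√2115⌋ = 45.
With m₀=0, d₀=1 and mₖ₊₁ = dₖaₖ − mₖ, dₖ₊₁ = (n − mₖ₊₁²)/dₖ, aₖ₊₁ = ⌊(a₀+mₖ₊₁)/dₖ₊₁⌋:
  k=1: m=45, d=90, a=1
  k=2: m=45, d=1, a=90
d=1 and a=2a₀=90 at k=2, so the next step gives (m, d) = (45, 90) again — its k=1 value — and the period has length 2.

[45; 1, 90]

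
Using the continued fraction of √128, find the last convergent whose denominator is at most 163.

577/51

√128 = [11; 3, 5, 3, 22, …] (period length 4).
Convergents:
  p_0/q_0 = 11/1
  p_1/q_1 = 34/3
  p_2/q_2 = 181/16
  p_3/q_3 = 577/51
  p_4/q_4 = 12875/1138
q_3 = 51 ≤ 163 < 1138 = q_4, so the answer is 577/51.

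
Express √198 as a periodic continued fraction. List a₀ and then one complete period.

[14; 14, 28]

a₀ = ⌊√198⌋ = 14.
With m₀=0, d₀=1 and mₖ₊₁ = dₖaₖ − mₖ, dₖ₊₁ = (n − mₖ₊₁²)/dₖ, aₖ₊₁ = ⌊(a₀+mₖ₊₁)/dₖ₊₁⌋:
  k=1: m=14, d=2, a=14
  k=2: m=14, d=1, a=28
d=1 and a=2a₀=28 at k=2, so the next step gives (m, d) = (14, 2) again — its k=1 value — and the period has length 2.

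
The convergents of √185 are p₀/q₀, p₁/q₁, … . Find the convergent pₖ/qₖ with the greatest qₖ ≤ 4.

41/3

√185 = [13; 1, 1, 1, 1, 26, …] (period length 5).
Convergents:
  p_0/q_0 = 13/1
  p_1/q_1 = 14/1
  p_2/q_2 = 27/2
  p_3/q_3 = 41/3
  p_4/q_4 = 68/5
q_3 = 3 ≤ 4 < 5 = q_4, so the answer is 41/3.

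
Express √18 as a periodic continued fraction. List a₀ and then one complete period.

a₀ = ⌊√18⌋ = 4.

[4; 4, 8]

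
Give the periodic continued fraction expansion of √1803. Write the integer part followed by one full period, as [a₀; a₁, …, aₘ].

[42; 2, 6, 28, 6, 2, 84]

a₀ = ⌊√1803⌋ = 42.
With m₀=0, d₀=1 and mₖ₊₁ = dₖaₖ − mₖ, dₖ₊₁ = (n − mₖ₊₁²)/dₖ, aₖ₊₁ = ⌊(a₀+mₖ₊₁)/dₖ₊₁⌋:
  k=1: m=42, d=39, a=2
  k=2: m=36, d=13, a=6
  k=3: m=42, d=3, a=28
  k=4: m=42, d=13, a=6
  k=5: m=36, d=39, a=2
  k=6: m=42, d=1, a=84
d=1 and a=2a₀=84 at k=6, so the next step gives (m, d) = (42, 39) again — its k=1 value — and the period has length 6.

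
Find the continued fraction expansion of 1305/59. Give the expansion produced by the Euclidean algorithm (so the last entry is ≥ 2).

1305 = 22*59 + 7
59 = 8*7 + 3
7 = 2*3 + 1
3 = 3*1 + 0  (stop)
So 1305/59 = [22; 8, 2, 3].

[22; 8, 2, 3]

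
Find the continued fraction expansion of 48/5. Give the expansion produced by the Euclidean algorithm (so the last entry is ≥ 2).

48 = 9×5 + 3
5 = 1×3 + 2
3 = 1×2 + 1
2 = 2×1 + 0  (stop)
So 48/5 = [9; 1, 1, 2].

[9; 1, 1, 2]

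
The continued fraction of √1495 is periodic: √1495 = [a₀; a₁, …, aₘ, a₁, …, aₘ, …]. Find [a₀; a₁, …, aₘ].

a₀ = ⌊√1495⌋ = 38.
With m₀=0, d₀=1 and mₖ₊₁ = dₖaₖ − mₖ, dₖ₊₁ = (n − mₖ₊₁²)/dₖ, aₖ₊₁ = ⌊(a₀+mₖ₊₁)/dₖ₊₁⌋:
  k=1: m=38, d=51, a=1
  k=2: m=13, d=26, a=1
  k=3: m=13, d=51, a=1
  k=4: m=38, d=1, a=76
d=1 and a=2a₀=76 at k=4, so the next step gives (m, d) = (38, 51) again — its k=1 value — and the period has length 4.

[38; 1, 1, 1, 76]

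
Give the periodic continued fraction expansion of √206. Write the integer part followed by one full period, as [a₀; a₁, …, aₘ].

a₀ = ⌊√206⌋ = 14.
With m₀=0, d₀=1 and mₖ₊₁ = dₖaₖ − mₖ, dₖ₊₁ = (n − mₖ₊₁²)/dₖ, aₖ₊₁ = ⌊(a₀+mₖ₊₁)/dₖ₊₁⌋:
  k=1: m=14, d=10, a=2
  k=2: m=6, d=17, a=1
  k=3: m=11, d=5, a=5
  k=4: m=14, d=2, a=14
  k=5: m=14, d=5, a=5
  k=6: m=11, d=17, a=1
  k=7: m=6, d=10, a=2
  k=8: m=14, d=1, a=28
d=1 and a=2a₀=28 at k=8, so the next step gives (m, d) = (14, 10) again — its k=1 value — and the period has length 8.

[14; 2, 1, 5, 14, 5, 1, 2, 28]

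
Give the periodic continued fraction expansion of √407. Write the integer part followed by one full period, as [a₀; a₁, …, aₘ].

a₀ = ⌊√407⌋ = 20.
With m₀=0, d₀=1 and mₖ₊₁ = dₖaₖ − mₖ, dₖ₊₁ = (n − mₖ₊₁²)/dₖ, aₖ₊₁ = ⌊(a₀+mₖ₊₁)/dₖ₊₁⌋:
  k=1: m=20, d=7, a=5
  k=2: m=15, d=26, a=1
  k=3: m=11, d=11, a=2
  k=4: m=11, d=26, a=1
  k=5: m=15, d=7, a=5
  k=6: m=20, d=1, a=40
d=1 and a=2a₀=40 at k=6, so the next step gives (m, d) = (20, 7) again — its k=1 value — and the period has length 6.

[20; 5, 1, 2, 1, 5, 40]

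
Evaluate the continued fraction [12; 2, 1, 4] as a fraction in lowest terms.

173/14

Fold from the inside: start with 4/1.
  1 + 1/4 = 5/4
  2 + 4/5 = 14/5
  12 + 5/14 = 173/14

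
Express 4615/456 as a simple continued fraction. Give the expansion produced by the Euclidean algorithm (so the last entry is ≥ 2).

4615 = 10*456 + 55
456 = 8*55 + 16
55 = 3*16 + 7
16 = 2*7 + 2
7 = 3*2 + 1
2 = 2*1 + 0  (stop)
So 4615/456 = [10; 8, 3, 2, 3, 2].

[10; 8, 3, 2, 3, 2]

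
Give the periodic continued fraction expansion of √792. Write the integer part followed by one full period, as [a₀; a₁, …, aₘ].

a₀ = ⌊√792⌋ = 28.
With m₀=0, d₀=1 and mₖ₊₁ = dₖaₖ − mₖ, dₖ₊₁ = (n − mₖ₊₁²)/dₖ, aₖ₊₁ = ⌊(a₀+mₖ₊₁)/dₖ₊₁⌋:
  k=1: m=28, d=8, a=7
  k=2: m=28, d=1, a=56
d=1 and a=2a₀=56 at k=2, so the next step gives (m, d) = (28, 8) again — its k=1 value — and the period has length 2.

[28; 7, 56]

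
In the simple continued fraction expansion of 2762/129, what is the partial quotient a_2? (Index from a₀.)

2

2762 = 21·129 + 53   →  a_0 = 21
129 = 2·53 + 23   →  a_1 = 2
53 = 2·23 + 7   →  a_2 = 2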